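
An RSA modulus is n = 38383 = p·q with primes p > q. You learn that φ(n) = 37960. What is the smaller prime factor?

131

φ(n) = (p−1)(q−1) = n − (p+q) + 1, so p + q = 38383 − 37960 + 1 = 424.
p and q are the roots of t² − 424t + 38383 = 0.
Discriminant: 424² − 4·38383 = 179776 − 153532 = 26244; √26244 = 162.
q = (424 − 162)/2 = 131, p = (424 + 162)/2 = 293.
Check: 131 · 293 = 38383.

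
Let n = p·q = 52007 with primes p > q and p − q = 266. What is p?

397

Since p = q + 266, we have 52007 = q(q + 266), so q² + 266q − 52007 = 0.
Discriminant: 266² + 4·52007 = 70756 + 208028 = 278784; √278784 = 528.
q = (−266 + 528)/2 = 131, and p = q + 266 = 397.
Check: 131 · 397 = 52007.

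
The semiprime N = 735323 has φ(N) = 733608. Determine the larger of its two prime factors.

φ(n) = (p−1)(q−1) = n − (p+q) + 1, so p + q = 735323 − 733608 + 1 = 1716.
p and q are the roots of t² − 1716t + 735323 = 0.
Discriminant: 1716² − 4·735323 = 2944656 − 2941292 = 3364; √3364 = 58.
q = (1716 − 58)/2 = 829, p = (1716 + 58)/2 = 887.
Check: 829 · 887 = 735323.

887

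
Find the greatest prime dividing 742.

742 = 2 · 371
371 = 7 · 53
53 is prime.
So 742 = 2 · 7 · 53; the largest prime factor is 53.

53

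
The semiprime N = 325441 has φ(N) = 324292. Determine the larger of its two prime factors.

φ(n) = (p−1)(q−1) = n − (p+q) + 1, so p + q = 325441 − 324292 + 1 = 1150.
p and q are the roots of t² − 1150t + 325441 = 0.
Discriminant: 1150² − 4·325441 = 1322500 − 1301764 = 20736; √20736 = 144.
q = (1150 − 144)/2 = 503, p = (1150 + 144)/2 = 647.
Check: 503 · 647 = 325441.

647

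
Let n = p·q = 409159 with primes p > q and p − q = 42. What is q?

619

Since p = q + 42, we have 409159 = q(q + 42), so q² + 42q − 409159 = 0.
Discriminant: 42² + 4·409159 = 1764 + 1636636 = 1638400; √1638400 = 1280.
q = (−42 + 1280)/2 = 619, and p = q + 42 = 661.
Check: 619 · 661 = 409159.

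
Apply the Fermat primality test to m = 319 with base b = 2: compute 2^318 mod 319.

2^1 ≡ 2 (mod 319)
2^2 ≡ 2^2 = 4 ≡ 4 (mod 319)
2^4 ≡ 4^2 = 16 ≡ 16 (mod 319)
2^8 ≡ 16^2 = 256 ≡ 256 (mod 319)
2^16 ≡ 256^2 = 65536 ≡ 141 (mod 319)
2^32 ≡ 141^2 = 19881 ≡ 103 (mod 319)
2^64 ≡ 103^2 = 10609 ≡ 82 (mod 319)
2^128 ≡ 82^2 = 6724 ≡ 25 (mod 319)
2^256 ≡ 25^2 = 625 ≡ 306 (mod 319)
318 = 256 + 32 + 16 + 8 + 4 + 2 in binary powers of 2.
So 2^318 ≡ 306 · 103 · 141 · 256 · 16 · 4 ≡ 212 (mod 319).
Since 212 ≠ 1, base 2 is a Fermat witness: 319 is composite.

212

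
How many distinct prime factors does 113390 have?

113390 = 2 · 56695
56695 = 5 · 11339
11339 = 17 · 667
667 = 23 · 29
113390 = 2 · 5 · 17 · 23 · 29, which has 5 distinct prime factors.

5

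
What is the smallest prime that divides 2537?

2537 is odd.
Digit sum 17, not divisible by 3.
Ends in 7: not divisible by 5.
7: 2537 = 7·362 + 3
11: 2537 = 11·230 + 7
13: 2537 = 13·195 + 2
17: 2537 = 17·149 + 4
19: 2537 = 19·133 + 10
23: 2537 = 23·110 + 7
29: 2537 = 29·87 + 14
31: 2537 = 31·81 + 26
37: 2537 = 37·68 + 21
41: 2537 = 41·61 + 36
43: 2537 = 43·59

43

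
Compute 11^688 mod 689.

289

11^1 ≡ 11 (mod 689)
11^2 ≡ 11^2 = 121 ≡ 121 (mod 689)
11^4 ≡ 121^2 = 14641 ≡ 172 (mod 689)
11^8 ≡ 172^2 = 29584 ≡ 646 (mod 689)
11^16 ≡ 646^2 = 417316 ≡ 471 (mod 689)
11^32 ≡ 471^2 = 221841 ≡ 672 (mod 689)
11^64 ≡ 672^2 = 451584 ≡ 289 (mod 689)
11^128 ≡ 289^2 = 83521 ≡ 152 (mod 689)
11^256 ≡ 152^2 = 23104 ≡ 367 (mod 689)
11^512 ≡ 367^2 = 134689 ≡ 334 (mod 689)
688 = 512 + 128 + 32 + 16 in binary powers of 2.
So 11^688 ≡ 334 · 152 · 672 · 471 ≡ 289 (mod 689).
Since 289 ≠ 1, base 11 is a Fermat witness: 689 is composite.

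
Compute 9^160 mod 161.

9^1 ≡ 9 (mod 161)
9^2 ≡ 9^2 = 81 ≡ 81 (mod 161)
9^4 ≡ 81^2 = 6561 ≡ 121 (mod 161)
9^8 ≡ 121^2 = 14641 ≡ 151 (mod 161)
9^16 ≡ 151^2 = 22801 ≡ 100 (mod 161)
9^32 ≡ 100^2 = 10000 ≡ 18 (mod 161)
9^64 ≡ 18^2 = 324 ≡ 2 (mod 161)
9^128 ≡ 2^2 = 4 ≡ 4 (mod 161)
160 = 128 + 32 in binary powers of 2.
So 9^160 ≡ 4 · 18 ≡ 72 (mod 161).
Since 72 ≠ 1, base 9 is a Fermat witness: 161 is composite.

72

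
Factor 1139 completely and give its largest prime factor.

1139 = 17 · 67
67 is prime.
So 1139 = 17 · 67; the largest prime factor is 67.

67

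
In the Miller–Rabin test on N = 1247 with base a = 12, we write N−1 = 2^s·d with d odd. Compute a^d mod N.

394

1247 − 1 = 1246 = 2^1 · 623, so d = 623.
12^1 ≡ 12 (mod 1247)
12^2 ≡ 12^2 = 144 ≡ 144 (mod 1247)
12^4 ≡ 144^2 = 20736 ≡ 784 (mod 1247)
12^8 ≡ 784^2 = 614656 ≡ 1132 (mod 1247)
12^16 ≡ 1132^2 = 1281424 ≡ 755 (mod 1247)
12^32 ≡ 755^2 = 570025 ≡ 146 (mod 1247)
12^64 ≡ 146^2 = 21316 ≡ 117 (mod 1247)
12^128 ≡ 117^2 = 13689 ≡ 1219 (mod 1247)
12^256 ≡ 1219^2 = 1485961 ≡ 784 (mod 1247)
12^512 ≡ 784^2 = 614656 ≡ 1132 (mod 1247)
623 = 512 + 64 + 32 + 8 + 4 + 2 + 1 in binary powers of 2.
So 12^623 ≡ 1132 · 117 · 146 · 1132 · 784 · 144 · 12 ≡ 394 (mod 1247).
Squaring chain: 394; never reaches −1, so base 12 is a Miller–Rabin witness that 1247 is composite.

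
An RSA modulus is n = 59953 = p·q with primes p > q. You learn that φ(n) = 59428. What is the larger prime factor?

φ(n) = (p−1)(q−1) = n − (p+q) + 1, so p + q = 59953 − 59428 + 1 = 526.
p and q are the roots of t² − 526t + 59953 = 0.
Discriminant: 526² − 4·59953 = 276676 − 239812 = 36864; √36864 = 192.
q = (526 − 192)/2 = 167, p = (526 + 192)/2 = 359.
Check: 167 · 359 = 59953.

359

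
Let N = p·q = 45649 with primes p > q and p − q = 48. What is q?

Since p = q + 48, we have 45649 = q(q + 48), so q² + 48q − 45649 = 0.
Discriminant: 48² + 4·45649 = 2304 + 182596 = 184900; √184900 = 430.
q = (−48 + 430)/2 = 191, and p = q + 48 = 239.
Check: 191 · 239 = 45649.

191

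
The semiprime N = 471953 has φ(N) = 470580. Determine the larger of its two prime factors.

φ(n) = (p−1)(q−1) = n − (p+q) + 1, so p + q = 471953 − 470580 + 1 = 1374.
p and q are the roots of t² − 1374t + 471953 = 0.
Discriminant: 1374² − 4·471953 = 1887876 − 1887812 = 64; √64 = 8.
q = (1374 − 8)/2 = 683, p = (1374 + 8)/2 = 691.
Check: 683 · 691 = 471953.

691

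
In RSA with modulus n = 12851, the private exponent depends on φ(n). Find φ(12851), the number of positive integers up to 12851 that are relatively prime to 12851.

Factor: 12851 = 71 · 181.
φ(12851) = (71−1) · (181−1) = 70 · 180 = 12600.

12600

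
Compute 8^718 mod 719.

8^1 ≡ 8 (mod 719)
8^2 ≡ 8^2 = 64 ≡ 64 (mod 719)
8^4 ≡ 64^2 = 4096 ≡ 501 (mod 719)
8^8 ≡ 501^2 = 251001 ≡ 70 (mod 719)
8^16 ≡ 70^2 = 4900 ≡ 586 (mod 719)
8^32 ≡ 586^2 = 343396 ≡ 433 (mod 719)
8^64 ≡ 433^2 = 187489 ≡ 549 (mod 719)
8^128 ≡ 549^2 = 301401 ≡ 140 (mod 719)
8^256 ≡ 140^2 = 19600 ≡ 187 (mod 719)
8^512 ≡ 187^2 = 34969 ≡ 457 (mod 719)
718 = 512 + 128 + 64 + 8 + 4 + 2 in binary powers of 2.
So 8^718 ≡ 457 · 140 · 549 · 70 · 501 · 64 ≡ 1 (mod 719).
Since the result is 1, base 8 gives no evidence that 719 is composite.

1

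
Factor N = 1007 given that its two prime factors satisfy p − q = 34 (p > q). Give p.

53

Since p = q + 34, we have 1007 = q(q + 34), so q² + 34q − 1007 = 0.
Discriminant: 34² + 4·1007 = 1156 + 4028 = 5184; √5184 = 72.
q = (−34 + 72)/2 = 19, and p = q + 34 = 53.
Check: 19 · 53 = 1007.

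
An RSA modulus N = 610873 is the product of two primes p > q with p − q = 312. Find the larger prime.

Since p = q + 312, we have 610873 = q(q + 312), so q² + 312q − 610873 = 0.
Discriminant: 312² + 4·610873 = 97344 + 2443492 = 2540836; √2540836 = 1594.
q = (−312 + 1594)/2 = 641, and p = q + 312 = 953.
Check: 641 · 953 = 610873.

953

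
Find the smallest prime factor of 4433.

11

4433 is odd.
Digit sum 14, not divisible by 3.
Ends in 3: not divisible by 5.
7: 4433 = 7·633 + 2
11: 4433 = 11·403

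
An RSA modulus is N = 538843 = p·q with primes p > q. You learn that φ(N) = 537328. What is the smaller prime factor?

φ(n) = (p−1)(q−1) = n − (p+q) + 1, so p + q = 538843 − 537328 + 1 = 1516.
p and q are the roots of t² − 1516t + 538843 = 0.
Discriminant: 1516² − 4·538843 = 2298256 − 2155372 = 142884; √142884 = 378.
q = (1516 − 378)/2 = 569, p = (1516 + 378)/2 = 947.
Check: 569 · 947 = 538843.

569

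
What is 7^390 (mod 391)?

213

7^1 ≡ 7 (mod 391)
7^2 ≡ 7^2 = 49 ≡ 49 (mod 391)
7^4 ≡ 49^2 = 2401 ≡ 55 (mod 391)
7^8 ≡ 55^2 = 3025 ≡ 288 (mod 391)
7^16 ≡ 288^2 = 82944 ≡ 52 (mod 391)
7^32 ≡ 52^2 = 2704 ≡ 358 (mod 391)
7^64 ≡ 358^2 = 128164 ≡ 307 (mod 391)
7^128 ≡ 307^2 = 94249 ≡ 18 (mod 391)
7^256 ≡ 18^2 = 324 ≡ 324 (mod 391)
390 = 256 + 128 + 4 + 2 in binary powers of 2.
So 7^390 ≡ 324 · 18 · 55 · 49 ≡ 213 (mod 391).
Since 213 ≠ 1, base 7 is a Fermat witness: 391 is composite.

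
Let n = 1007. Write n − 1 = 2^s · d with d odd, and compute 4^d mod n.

271

1007 − 1 = 1006 = 2^1 · 503, so d = 503.
4^1 ≡ 4 (mod 1007)
4^2 ≡ 4^2 = 16 ≡ 16 (mod 1007)
4^4 ≡ 16^2 = 256 ≡ 256 (mod 1007)
4^8 ≡ 256^2 = 65536 ≡ 81 (mod 1007)
4^16 ≡ 81^2 = 6561 ≡ 519 (mod 1007)
4^32 ≡ 519^2 = 269361 ≡ 492 (mod 1007)
4^64 ≡ 492^2 = 242064 ≡ 384 (mod 1007)
4^128 ≡ 384^2 = 147456 ≡ 434 (mod 1007)
4^256 ≡ 434^2 = 188356 ≡ 47 (mod 1007)
503 = 256 + 128 + 64 + 32 + 16 + 4 + 2 + 1 in binary powers of 2.
So 4^503 ≡ 47 · 434 · 384 · 492 · 519 · 256 · 16 · 4 ≡ 271 (mod 1007).
Squaring chain: 271; never reaches −1, so base 4 is a Miller–Rabin witness that 1007 is composite.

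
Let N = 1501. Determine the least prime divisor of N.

1501 is odd.
Digit sum 7, not divisible by 3.
Ends in 1: not divisible by 5.
7: 1501 = 7·214 + 3
11: 1501 = 11·136 + 5
13: 1501 = 13·115 + 6
17: 1501 = 17·88 + 5
19: 1501 = 19·79

19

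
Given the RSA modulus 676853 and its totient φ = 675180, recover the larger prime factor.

991

φ(n) = (p−1)(q−1) = n − (p+q) + 1, so p + q = 676853 − 675180 + 1 = 1674.
p and q are the roots of t² − 1674t + 676853 = 0.
Discriminant: 1674² − 4·676853 = 2802276 − 2707412 = 94864; √94864 = 308.
q = (1674 − 308)/2 = 683, p = (1674 + 308)/2 = 991.
Check: 683 · 991 = 676853.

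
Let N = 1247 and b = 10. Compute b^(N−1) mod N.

10^1 ≡ 10 (mod 1247)
10^2 ≡ 10^2 = 100 ≡ 100 (mod 1247)
10^4 ≡ 100^2 = 10000 ≡ 24 (mod 1247)
10^8 ≡ 24^2 = 576 ≡ 576 (mod 1247)
10^16 ≡ 576^2 = 331776 ≡ 74 (mod 1247)
10^32 ≡ 74^2 = 5476 ≡ 488 (mod 1247)
10^64 ≡ 488^2 = 238144 ≡ 1214 (mod 1247)
10^128 ≡ 1214^2 = 1473796 ≡ 1089 (mod 1247)
10^256 ≡ 1089^2 = 1185921 ≡ 24 (mod 1247)
10^512 ≡ 24^2 = 576 ≡ 576 (mod 1247)
10^1024 ≡ 576^2 = 331776 ≡ 74 (mod 1247)
1246 = 1024 + 128 + 64 + 16 + 8 + 4 + 2 in binary powers of 2.
So 10^1246 ≡ 74 · 1089 · 1214 · 74 · 576 · 24 · 100 ≡ 608 (mod 1247).
Since 608 ≠ 1, base 10 is a Fermat witness: 1247 is composite.

608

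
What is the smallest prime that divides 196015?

5

196015 is odd.
Digit sum 22, not divisible by 3.
Ends in 5: divisible by 5.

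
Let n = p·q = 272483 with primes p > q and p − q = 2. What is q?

Since p = q + 2, we have 272483 = q(q + 2), so q² + 2q − 272483 = 0.
Discriminant: 2² + 4·272483 = 4 + 1089932 = 1089936; √1089936 = 1044.
q = (−2 + 1044)/2 = 521, and p = q + 2 = 523.
Check: 521 · 523 = 272483.

521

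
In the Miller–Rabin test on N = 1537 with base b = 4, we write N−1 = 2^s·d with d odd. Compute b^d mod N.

1537 − 1 = 1536 = 2^9 · 3, so d = 3.
4^1 ≡ 4 (mod 1537)
4^2 ≡ 4^2 = 16 ≡ 16 (mod 1537)
3 = 2 + 1 in binary powers of 2.
So 4^3 ≡ 16 · 4 ≡ 64 (mod 1537).
Squaring chain: 64 → 1022 → 861 → 487 → 471 → 513 → 342 → 152 → 49; never reaches −1, so base 4 is a Miller–Rabin witness that 1537 is composite.

64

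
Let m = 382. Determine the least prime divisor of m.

2

382 is even: 2 divides it.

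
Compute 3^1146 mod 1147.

3^1 ≡ 3 (mod 1147)
3^2 ≡ 3^2 = 9 ≡ 9 (mod 1147)
3^4 ≡ 9^2 = 81 ≡ 81 (mod 1147)
3^8 ≡ 81^2 = 6561 ≡ 826 (mod 1147)
3^16 ≡ 826^2 = 682276 ≡ 958 (mod 1147)
3^32 ≡ 958^2 = 917764 ≡ 164 (mod 1147)
3^64 ≡ 164^2 = 26896 ≡ 515 (mod 1147)
3^128 ≡ 515^2 = 265225 ≡ 268 (mod 1147)
3^256 ≡ 268^2 = 71824 ≡ 710 (mod 1147)
3^512 ≡ 710^2 = 504100 ≡ 567 (mod 1147)
3^1024 ≡ 567^2 = 321489 ≡ 329 (mod 1147)
1146 = 1024 + 64 + 32 + 16 + 8 + 2 in binary powers of 2.
So 3^1146 ≡ 329 · 515 · 164 · 958 · 826 · 9 ≡ 47 (mod 1147).
Since 47 ≠ 1, base 3 is a Fermat witness: 1147 is composite.

47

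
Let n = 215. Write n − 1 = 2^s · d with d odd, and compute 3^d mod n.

77

215 − 1 = 214 = 2^1 · 107, so d = 107.
3^1 ≡ 3 (mod 215)
3^2 ≡ 3^2 = 9 ≡ 9 (mod 215)
3^4 ≡ 9^2 = 81 ≡ 81 (mod 215)
3^8 ≡ 81^2 = 6561 ≡ 111 (mod 215)
3^16 ≡ 111^2 = 12321 ≡ 66 (mod 215)
3^32 ≡ 66^2 = 4356 ≡ 56 (mod 215)
3^64 ≡ 56^2 = 3136 ≡ 126 (mod 215)
107 = 64 + 32 + 8 + 2 + 1 in binary powers of 2.
So 3^107 ≡ 126 · 56 · 111 · 9 · 3 ≡ 77 (mod 215).
Squaring chain: 77; never reaches −1, so base 3 is a Miller–Rabin witness that 215 is composite.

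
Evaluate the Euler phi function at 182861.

154800

Factor: 182861 = 7 · 151 · 173.
φ(182861) = (7−1) · (151−1) · (173−1) = 6 · 150 · 172 = 154800.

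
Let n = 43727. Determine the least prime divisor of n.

43727 is odd.
Digit sum 23, not divisible by 3.
Ends in 7: not divisible by 5.
7: 43727 = 7·6246 + 5
11: 43727 = 11·3975 + 2
13: 43727 = 13·3363 + 8
17: 43727 = 17·2572 + 3
19: 43727 = 19·2301 + 8
23: 43727 = 23·1901 + 4
29: 43727 = 29·1507 + 24
31: 43727 = 31·1410 + 17
37: 43727 = 37·1181 + 30
41: 43727 = 41·1066 + 21
43: 43727 = 43·1016 + 39
47: 43727 = 47·930 + 17
53: 43727 = 53·825 + 2
59: 43727 = 59·741 + 8
61: 43727 = 61·716 + 51
67: 43727 = 67·652 + 43
71: 43727 = 71·615 + 62
73: 43727 = 73·599

73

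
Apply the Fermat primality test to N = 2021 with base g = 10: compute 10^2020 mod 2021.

10^1 ≡ 10 (mod 2021)
10^2 ≡ 10^2 = 100 ≡ 100 (mod 2021)
10^4 ≡ 100^2 = 10000 ≡ 1916 (mod 2021)
10^8 ≡ 1916^2 = 3671056 ≡ 920 (mod 2021)
10^16 ≡ 920^2 = 846400 ≡ 1622 (mod 2021)
10^32 ≡ 1622^2 = 2630884 ≡ 1563 (mod 2021)
10^64 ≡ 1563^2 = 2442969 ≡ 1601 (mod 2021)
10^128 ≡ 1601^2 = 2563201 ≡ 573 (mod 2021)
10^256 ≡ 573^2 = 328329 ≡ 927 (mod 2021)
10^512 ≡ 927^2 = 859329 ≡ 404 (mod 2021)
10^1024 ≡ 404^2 = 163216 ≡ 1536 (mod 2021)
2020 = 1024 + 512 + 256 + 128 + 64 + 32 + 4 in binary powers of 2.
So 10^2020 ≡ 1536 · 404 · 927 · 573 · 1601 · 1563 · 1916 ≡ 1615 (mod 2021).
Since 1615 ≠ 1, base 10 is a Fermat witness: 2021 is composite.

1615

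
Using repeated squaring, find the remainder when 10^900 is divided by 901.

10^1 ≡ 10 (mod 901)
10^2 ≡ 10^2 = 100 ≡ 100 (mod 901)
10^4 ≡ 100^2 = 10000 ≡ 89 (mod 901)
10^8 ≡ 89^2 = 7921 ≡ 713 (mod 901)
10^16 ≡ 713^2 = 508369 ≡ 205 (mod 901)
10^32 ≡ 205^2 = 42025 ≡ 579 (mod 901)
10^64 ≡ 579^2 = 335241 ≡ 69 (mod 901)
10^128 ≡ 69^2 = 4761 ≡ 256 (mod 901)
10^256 ≡ 256^2 = 65536 ≡ 664 (mod 901)
10^512 ≡ 664^2 = 440896 ≡ 307 (mod 901)
900 = 512 + 256 + 128 + 4 in binary powers of 2.
So 10^900 ≡ 307 · 664 · 256 · 89 ≡ 735 (mod 901).
Since 735 ≠ 1, base 10 is a Fermat witness: 901 is composite.

735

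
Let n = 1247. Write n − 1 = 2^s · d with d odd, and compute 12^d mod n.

394

1247 − 1 = 1246 = 2^1 · 623, so d = 623.
12^1 ≡ 12 (mod 1247)
12^2 ≡ 12^2 = 144 ≡ 144 (mod 1247)
12^4 ≡ 144^2 = 20736 ≡ 784 (mod 1247)
12^8 ≡ 784^2 = 614656 ≡ 1132 (mod 1247)
12^16 ≡ 1132^2 = 1281424 ≡ 755 (mod 1247)
12^32 ≡ 755^2 = 570025 ≡ 146 (mod 1247)
12^64 ≡ 146^2 = 21316 ≡ 117 (mod 1247)
12^128 ≡ 117^2 = 13689 ≡ 1219 (mod 1247)
12^256 ≡ 1219^2 = 1485961 ≡ 784 (mod 1247)
12^512 ≡ 784^2 = 614656 ≡ 1132 (mod 1247)
623 = 512 + 64 + 32 + 8 + 4 + 2 + 1 in binary powers of 2.
So 12^623 ≡ 1132 · 117 · 146 · 1132 · 784 · 144 · 12 ≡ 394 (mod 1247).
Squaring chain: 394; never reaches −1, so base 12 is a Miller–Rabin witness that 1247 is composite.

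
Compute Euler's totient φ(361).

342

Factor: 361 = 19^2.
φ(361) = 19^1·(19−1) = 342.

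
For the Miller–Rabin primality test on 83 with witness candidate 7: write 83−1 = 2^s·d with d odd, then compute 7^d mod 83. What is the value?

83 − 1 = 82 = 2^1 · 41, so d = 41.
7^1 ≡ 7 (mod 83)
7^2 ≡ 7^2 = 49 ≡ 49 (mod 83)
7^4 ≡ 49^2 = 2401 ≡ 77 (mod 83)
7^8 ≡ 77^2 = 5929 ≡ 36 (mod 83)
7^16 ≡ 36^2 = 1296 ≡ 51 (mod 83)
7^32 ≡ 51^2 = 2601 ≡ 28 (mod 83)
41 = 32 + 8 + 1 in binary powers of 2.
So 7^41 ≡ 28 · 36 · 7 ≡ 1 (mod 83).
Since 7^d ≡ 1 (mod 83), base 7 does not prove 83 composite.

1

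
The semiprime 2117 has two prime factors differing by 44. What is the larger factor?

Since p = q + 44, we have 2117 = q(q + 44), so q² + 44q − 2117 = 0.
Discriminant: 44² + 4·2117 = 1936 + 8468 = 10404; √10404 = 102.
q = (−44 + 102)/2 = 29, and p = q + 44 = 73.
Check: 29 · 73 = 2117.

73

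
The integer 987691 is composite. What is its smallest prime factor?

31

987691 is odd.
Digit sum 40, not divisible by 3.
Ends in 1: not divisible by 5.
7: 987691 = 7·141098 + 5
11: 987691 = 11·89790 + 1
13: 987691 = 13·75976 + 3
17: 987691 = 17·58099 + 8
19: 987691 = 19·51983 + 14
23: 987691 = 23·42943 + 2
29: 987691 = 29·34058 + 9
31: 987691 = 31·31861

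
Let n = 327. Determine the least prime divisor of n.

3

327 is odd.
Digit sum 12, divisible by 3.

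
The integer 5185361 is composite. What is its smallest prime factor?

5185361 is odd.
Digit sum 29, not divisible by 3.
Ends in 1: not divisible by 5.
7: 5185361 = 7·740765 + 6
11: 5185361 = 11·471396 + 5
13: 5185361 = 13·398873 + 12
17: 5185361 = 17·305021 + 4
19: 5185361 = 19·272913 + 14
23: 5185361 = 23·225450 + 11
29: 5185361 = 29·178805 + 16
31: 5185361 = 31·167269 + 22
37: 5185361 = 37·140144 + 33
41: 5185361 = 41·126472 + 9
43: 5185361 = 43·120589 + 34
47: 5185361 = 47·110326 + 39
53: 5185361 = 53·97837

53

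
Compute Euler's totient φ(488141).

466128

Factor: 488141 = 37 · 79 · 167.
φ(488141) = (37−1) · (79−1) · (167−1) = 36 · 78 · 166 = 466128.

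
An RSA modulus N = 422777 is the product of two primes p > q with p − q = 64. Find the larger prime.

683

Since p = q + 64, we have 422777 = q(q + 64), so q² + 64q − 422777 = 0.
Discriminant: 64² + 4·422777 = 4096 + 1691108 = 1695204; √1695204 = 1302.
q = (−64 + 1302)/2 = 619, and p = q + 64 = 683.
Check: 619 · 683 = 422777.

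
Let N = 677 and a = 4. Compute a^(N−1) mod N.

1

4^1 ≡ 4 (mod 677)
4^2 ≡ 4^2 = 16 ≡ 16 (mod 677)
4^4 ≡ 16^2 = 256 ≡ 256 (mod 677)
4^8 ≡ 256^2 = 65536 ≡ 544 (mod 677)
4^16 ≡ 544^2 = 295936 ≡ 87 (mod 677)
4^32 ≡ 87^2 = 7569 ≡ 122 (mod 677)
4^64 ≡ 122^2 = 14884 ≡ 667 (mod 677)
4^128 ≡ 667^2 = 444889 ≡ 100 (mod 677)
4^256 ≡ 100^2 = 10000 ≡ 522 (mod 677)
4^512 ≡ 522^2 = 272484 ≡ 330 (mod 677)
676 = 512 + 128 + 32 + 4 in binary powers of 2.
So 4^676 ≡ 330 · 100 · 122 · 256 ≡ 1 (mod 677).
Since the result is 1, base 4 gives no evidence that 677 is composite.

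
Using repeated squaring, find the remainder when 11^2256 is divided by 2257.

1

11^1 ≡ 11 (mod 2257)
11^2 ≡ 11^2 = 121 ≡ 121 (mod 2257)
11^4 ≡ 121^2 = 14641 ≡ 1099 (mod 2257)
11^8 ≡ 1099^2 = 1207801 ≡ 306 (mod 2257)
11^16 ≡ 306^2 = 93636 ≡ 1099 (mod 2257)
11^32 ≡ 1099^2 = 1207801 ≡ 306 (mod 2257)
11^64 ≡ 306^2 = 93636 ≡ 1099 (mod 2257)
11^128 ≡ 1099^2 = 1207801 ≡ 306 (mod 2257)
11^256 ≡ 306^2 = 93636 ≡ 1099 (mod 2257)
11^512 ≡ 1099^2 = 1207801 ≡ 306 (mod 2257)
11^1024 ≡ 306^2 = 93636 ≡ 1099 (mod 2257)
11^2048 ≡ 1099^2 = 1207801 ≡ 306 (mod 2257)
2256 = 2048 + 128 + 64 + 16 in binary powers of 2.
So 11^2256 ≡ 306 · 306 · 1099 · 1099 ≡ 1 (mod 2257).
Since the result is 1, base 11 gives no evidence that 2257 is composite.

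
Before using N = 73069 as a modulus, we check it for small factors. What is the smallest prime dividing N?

89

73069 is odd.
Digit sum 25, not divisible by 3.
Ends in 9: not divisible by 5.
7: 73069 = 7·10438 + 3
11: 73069 = 11·6642 + 7
13: 73069 = 13·5620 + 9
17: 73069 = 17·4298 + 3
19: 73069 = 19·3845 + 14
23: 73069 = 23·3176 + 21
29: 73069 = 29·2519 + 18
31: 73069 = 31·2357 + 2
37: 73069 = 37·1974 + 31
41: 73069 = 41·1782 + 7
43: 73069 = 43·1699 + 12
47: 73069 = 47·1554 + 31
53: 73069 = 53·1378 + 35
59: 73069 = 59·1238 + 27
61: 73069 = 61·1197 + 52
67: 73069 = 67·1090 + 39
71: 73069 = 71·1029 + 10
73: 73069 = 73·1000 + 69
79: 73069 = 79·924 + 73
83: 73069 = 83·880 + 29
89: 73069 = 89·821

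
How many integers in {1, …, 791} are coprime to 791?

672

Factor: 791 = 7 · 113.
φ(791) = (7−1) · (113−1) = 6 · 112 = 672.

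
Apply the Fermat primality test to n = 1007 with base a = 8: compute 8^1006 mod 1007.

163

8^1 ≡ 8 (mod 1007)
8^2 ≡ 8^2 = 64 ≡ 64 (mod 1007)
8^4 ≡ 64^2 = 4096 ≡ 68 (mod 1007)
8^8 ≡ 68^2 = 4624 ≡ 596 (mod 1007)
8^16 ≡ 596^2 = 355216 ≡ 752 (mod 1007)
8^32 ≡ 752^2 = 565504 ≡ 577 (mod 1007)
8^64 ≡ 577^2 = 332929 ≡ 619 (mod 1007)
8^128 ≡ 619^2 = 383161 ≡ 501 (mod 1007)
8^256 ≡ 501^2 = 251001 ≡ 258 (mod 1007)
8^512 ≡ 258^2 = 66564 ≡ 102 (mod 1007)
1006 = 512 + 256 + 128 + 64 + 32 + 8 + 4 + 2 in binary powers of 2.
So 8^1006 ≡ 102 · 258 · 501 · 619 · 577 · 596 · 68 · 64 ≡ 163 (mod 1007).
Since 163 ≠ 1, base 8 is a Fermat witness: 1007 is composite.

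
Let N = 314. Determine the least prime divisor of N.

314 is even: 2 divides it.

2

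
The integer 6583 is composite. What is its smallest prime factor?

6583 is odd.
Digit sum 22, not divisible by 3.
Ends in 3: not divisible by 5.
7: 6583 = 7·940 + 3
11: 6583 = 11·598 + 5
13: 6583 = 13·506 + 5
17: 6583 = 17·387 + 4
19: 6583 = 19·346 + 9
23: 6583 = 23·286 + 5
29: 6583 = 29·227

29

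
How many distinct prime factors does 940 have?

3

940 = 2^2 · 235
235 = 5 · 47
940 = 2^2 · 5 · 47, which has 3 distinct prime factors.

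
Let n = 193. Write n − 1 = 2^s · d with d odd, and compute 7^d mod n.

150

193 − 1 = 192 = 2^6 · 3, so d = 3.
7^1 ≡ 7 (mod 193)
7^2 ≡ 7^2 = 49 ≡ 49 (mod 193)
3 = 2 + 1 in binary powers of 2.
So 7^3 ≡ 49 · 7 ≡ 150 (mod 193).
Squaring chain: 150 → 112 → 192 → 1 → 1 → 1; reaches −1, so base 7 does not prove 193 composite.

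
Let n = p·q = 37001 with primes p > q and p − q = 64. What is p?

227

Since p = q + 64, we have 37001 = q(q + 64), so q² + 64q − 37001 = 0.
Discriminant: 64² + 4·37001 = 4096 + 148004 = 152100; √152100 = 390.
q = (−64 + 390)/2 = 163, and p = q + 64 = 227.
Check: 163 · 227 = 37001.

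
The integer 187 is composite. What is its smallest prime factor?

187 is odd.
Digit sum 16, not divisible by 3.
Ends in 7: not divisible by 5.
7: 187 = 7·26 + 5
11: 187 = 11·17

11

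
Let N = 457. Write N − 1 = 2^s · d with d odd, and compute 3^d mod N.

457 − 1 = 456 = 2^3 · 57, so d = 57.
3^1 ≡ 3 (mod 457)
3^2 ≡ 3^2 = 9 ≡ 9 (mod 457)
3^4 ≡ 9^2 = 81 ≡ 81 (mod 457)
3^8 ≡ 81^2 = 6561 ≡ 163 (mod 457)
3^16 ≡ 163^2 = 26569 ≡ 63 (mod 457)
3^32 ≡ 63^2 = 3969 ≡ 313 (mod 457)
57 = 32 + 16 + 8 + 1 in binary powers of 2.
So 3^57 ≡ 313 · 63 · 163 · 3 ≡ 348 (mod 457).
Squaring chain: 348 → 456 → 1; reaches −1, so base 3 does not prove 457 composite.

348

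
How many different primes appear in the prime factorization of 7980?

5

7980 = 2^2 · 1995
1995 = 3 · 665
665 = 5 · 133
133 = 7 · 19
7980 = 2^2 · 3 · 5 · 7 · 19, which has 5 distinct prime factors.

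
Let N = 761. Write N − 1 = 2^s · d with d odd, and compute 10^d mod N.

761 − 1 = 760 = 2^3 · 95, so d = 95.
10^1 ≡ 10 (mod 761)
10^2 ≡ 10^2 = 100 ≡ 100 (mod 761)
10^4 ≡ 100^2 = 10000 ≡ 107 (mod 761)
10^8 ≡ 107^2 = 11449 ≡ 34 (mod 761)
10^16 ≡ 34^2 = 1156 ≡ 395 (mod 761)
10^32 ≡ 395^2 = 156025 ≡ 20 (mod 761)
10^64 ≡ 20^2 = 400 ≡ 400 (mod 761)
95 = 64 + 16 + 8 + 4 + 2 + 1 in binary powers of 2.
So 10^95 ≡ 400 · 395 · 34 · 107 · 100 · 10 ≡ 39 (mod 761).
Squaring chain: 39 → 760 → 1; reaches −1, so base 10 does not prove 761 composite.

39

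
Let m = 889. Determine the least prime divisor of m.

889 is odd.
Digit sum 25, not divisible by 3.
Ends in 9: not divisible by 5.
7: 889 = 7·127

7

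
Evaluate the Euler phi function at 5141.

Factor: 5141 = 53 · 97.
φ(5141) = (53−1) · (97−1) = 52 · 96 = 4992.

4992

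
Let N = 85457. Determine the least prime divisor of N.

97

85457 is odd.
Digit sum 29, not divisible by 3.
Ends in 7: not divisible by 5.
7: 85457 = 7·12208 + 1
11: 85457 = 11·7768 + 9
13: 85457 = 13·6573 + 8
17: 85457 = 17·5026 + 15
19: 85457 = 19·4497 + 14
23: 85457 = 23·3715 + 12
29: 85457 = 29·2946 + 23
31: 85457 = 31·2756 + 21
37: 85457 = 37·2309 + 24
41: 85457 = 41·2084 + 13
43: 85457 = 43·1987 + 16
47: 85457 = 47·1818 + 11
53: 85457 = 53·1612 + 21
59: 85457 = 59·1448 + 25
61: 85457 = 61·1400 + 57
67: 85457 = 67·1275 + 32
71: 85457 = 71·1203 + 44
73: 85457 = 73·1170 + 47
79: 85457 = 79·1081 + 58
83: 85457 = 83·1029 + 50
89: 85457 = 89·960 + 17
97: 85457 = 97·881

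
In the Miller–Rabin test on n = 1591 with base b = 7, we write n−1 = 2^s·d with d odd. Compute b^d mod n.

343

1591 − 1 = 1590 = 2^1 · 795, so d = 795.
7^1 ≡ 7 (mod 1591)
7^2 ≡ 7^2 = 49 ≡ 49 (mod 1591)
7^4 ≡ 49^2 = 2401 ≡ 810 (mod 1591)
7^8 ≡ 810^2 = 656100 ≡ 608 (mod 1591)
7^16 ≡ 608^2 = 369664 ≡ 552 (mod 1591)
7^32 ≡ 552^2 = 304704 ≡ 823 (mod 1591)
7^64 ≡ 823^2 = 677329 ≡ 1154 (mod 1591)
7^128 ≡ 1154^2 = 1331716 ≡ 49 (mod 1591)
7^256 ≡ 49^2 = 2401 ≡ 810 (mod 1591)
7^512 ≡ 810^2 = 656100 ≡ 608 (mod 1591)
795 = 512 + 256 + 16 + 8 + 2 + 1 in binary powers of 2.
So 7^795 ≡ 608 · 810 · 552 · 608 · 49 · 7 ≡ 343 (mod 1591).
Squaring chain: 343; never reaches −1, so base 7 is a Miller–Rabin witness that 1591 is composite.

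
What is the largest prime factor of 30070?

30070 = 2 · 15035
15035 = 5 · 3007
3007 = 31 · 97
97 is prime.
So 30070 = 2 · 5 · 31 · 97; the largest prime factor is 97.

97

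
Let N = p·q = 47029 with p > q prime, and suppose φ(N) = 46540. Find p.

φ(n) = (p−1)(q−1) = n − (p+q) + 1, so p + q = 47029 − 46540 + 1 = 490.
p and q are the roots of t² − 490t + 47029 = 0.
Discriminant: 490² − 4·47029 = 240100 − 188116 = 51984; √51984 = 228.
q = (490 − 228)/2 = 131, p = (490 + 228)/2 = 359.
Check: 131 · 359 = 47029.

359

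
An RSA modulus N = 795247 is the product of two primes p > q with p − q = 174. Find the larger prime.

Since p = q + 174, we have 795247 = q(q + 174), so q² + 174q − 795247 = 0.
Discriminant: 174² + 4·795247 = 30276 + 3180988 = 3211264; √3211264 = 1792.
q = (−174 + 1792)/2 = 809, and p = q + 174 = 983.
Check: 809 · 983 = 795247.

983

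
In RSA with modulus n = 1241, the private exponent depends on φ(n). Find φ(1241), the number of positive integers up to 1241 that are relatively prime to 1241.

1152

Factor: 1241 = 17 · 73.
φ(1241) = (17−1) · (73−1) = 16 · 72 = 1152.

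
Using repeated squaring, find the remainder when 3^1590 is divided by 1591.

322

3^1 ≡ 3 (mod 1591)
3^2 ≡ 3^2 = 9 ≡ 9 (mod 1591)
3^4 ≡ 9^2 = 81 ≡ 81 (mod 1591)
3^8 ≡ 81^2 = 6561 ≡ 197 (mod 1591)
3^16 ≡ 197^2 = 38809 ≡ 625 (mod 1591)
3^32 ≡ 625^2 = 390625 ≡ 830 (mod 1591)
3^64 ≡ 830^2 = 688900 ≡ 1588 (mod 1591)
3^128 ≡ 1588^2 = 2521744 ≡ 9 (mod 1591)
3^256 ≡ 9^2 = 81 ≡ 81 (mod 1591)
3^512 ≡ 81^2 = 6561 ≡ 197 (mod 1591)
3^1024 ≡ 197^2 = 38809 ≡ 625 (mod 1591)
1590 = 1024 + 512 + 32 + 16 + 4 + 2 in binary powers of 2.
So 3^1590 ≡ 625 · 197 · 830 · 625 · 81 · 9 ≡ 322 (mod 1591).
Since 322 ≠ 1, base 3 is a Fermat witness: 1591 is composite.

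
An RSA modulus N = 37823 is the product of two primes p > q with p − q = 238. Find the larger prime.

347

Since p = q + 238, we have 37823 = q(q + 238), so q² + 238q − 37823 = 0.
Discriminant: 238² + 4·37823 = 56644 + 151292 = 207936; √207936 = 456.
q = (−238 + 456)/2 = 109, and p = q + 238 = 347.
Check: 109 · 347 = 37823.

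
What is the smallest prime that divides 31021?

67

31021 is odd.
Digit sum 7, not divisible by 3.
Ends in 1: not divisible by 5.
7: 31021 = 7·4431 + 4
11: 31021 = 11·2820 + 1
13: 31021 = 13·2386 + 3
17: 31021 = 17·1824 + 13
19: 31021 = 19·1632 + 13
23: 31021 = 23·1348 + 17
29: 31021 = 29·1069 + 20
31: 31021 = 31·1000 + 21
37: 31021 = 37·838 + 15
41: 31021 = 41·756 + 25
43: 31021 = 43·721 + 18
47: 31021 = 47·660 + 1
53: 31021 = 53·585 + 16
59: 31021 = 59·525 + 46
61: 31021 = 61·508 + 33
67: 31021 = 67·463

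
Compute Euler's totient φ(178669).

168000

Factor: 178669 = 29 · 61 · 101.
φ(178669) = (29−1) · (61−1) · (101−1) = 28 · 60 · 100 = 168000.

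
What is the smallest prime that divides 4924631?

4924631 is odd.
Digit sum 29, not divisible by 3.
Ends in 1: not divisible by 5.
7: 4924631 = 7·703518 + 5
11: 4924631 = 11·447693 + 8
13: 4924631 = 13·378817 + 10
17: 4924631 = 17·289684 + 3
19: 4924631 = 19·259191 + 2
23: 4924631 = 23·214114 + 9
29: 4924631 = 29·169814 + 25
31: 4924631 = 31·158859 + 2
37: 4924631 = 37·133098 + 5
41: 4924631 = 41·120112 + 39
43: 4924631 = 43·114526 + 13
47: 4924631 = 47·104779 + 18
53: 4924631 = 53·92917 + 30
59: 4924631 = 59·83468 + 19
61: 4924631 = 61·80731 + 40
67: 4924631 = 67·73501 + 64
71: 4924631 = 71·69361

71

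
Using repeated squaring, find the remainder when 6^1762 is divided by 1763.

6^1 ≡ 6 (mod 1763)
6^2 ≡ 6^2 = 36 ≡ 36 (mod 1763)
6^4 ≡ 36^2 = 1296 ≡ 1296 (mod 1763)
6^8 ≡ 1296^2 = 1679616 ≡ 1240 (mod 1763)
6^16 ≡ 1240^2 = 1537600 ≡ 264 (mod 1763)
6^32 ≡ 264^2 = 69696 ≡ 939 (mod 1763)
6^64 ≡ 939^2 = 881721 ≡ 221 (mod 1763)
6^128 ≡ 221^2 = 48841 ≡ 1240 (mod 1763)
6^256 ≡ 1240^2 = 1537600 ≡ 264 (mod 1763)
6^512 ≡ 264^2 = 69696 ≡ 939 (mod 1763)
6^1024 ≡ 939^2 = 881721 ≡ 221 (mod 1763)
1762 = 1024 + 512 + 128 + 64 + 32 + 2 in binary powers of 2.
So 6^1762 ≡ 221 · 939 · 1240 · 221 · 939 · 36 ≡ 651 (mod 1763).
Since 651 ≠ 1, base 6 is a Fermat witness: 1763 is composite.

651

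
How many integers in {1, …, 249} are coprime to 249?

Factor: 249 = 3 · 83.
φ(249) = (3−1) · (83−1) = 2 · 82 = 164.

164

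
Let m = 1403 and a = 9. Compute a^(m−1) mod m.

9^1 ≡ 9 (mod 1403)
9^2 ≡ 9^2 = 81 ≡ 81 (mod 1403)
9^4 ≡ 81^2 = 6561 ≡ 949 (mod 1403)
9^8 ≡ 949^2 = 900601 ≡ 1278 (mod 1403)
9^16 ≡ 1278^2 = 1633284 ≡ 192 (mod 1403)
9^32 ≡ 192^2 = 36864 ≡ 386 (mod 1403)
9^64 ≡ 386^2 = 148996 ≡ 278 (mod 1403)
9^128 ≡ 278^2 = 77284 ≡ 119 (mod 1403)
9^256 ≡ 119^2 = 14161 ≡ 131 (mod 1403)
9^512 ≡ 131^2 = 17161 ≡ 325 (mod 1403)
9^1024 ≡ 325^2 = 105625 ≡ 400 (mod 1403)
1402 = 1024 + 256 + 64 + 32 + 16 + 8 + 2 in binary powers of 2.
So 9^1402 ≡ 400 · 131 · 278 · 386 · 192 · 1278 · 81 ≡ 813 (mod 1403).
Since 813 ≠ 1, base 9 is a Fermat witness: 1403 is composite.

813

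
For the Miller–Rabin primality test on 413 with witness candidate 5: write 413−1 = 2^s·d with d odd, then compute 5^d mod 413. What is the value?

19

413 − 1 = 412 = 2^2 · 103, so d = 103.
5^1 ≡ 5 (mod 413)
5^2 ≡ 5^2 = 25 ≡ 25 (mod 413)
5^4 ≡ 25^2 = 625 ≡ 212 (mod 413)
5^8 ≡ 212^2 = 44944 ≡ 340 (mod 413)
5^16 ≡ 340^2 = 115600 ≡ 373 (mod 413)
5^32 ≡ 373^2 = 139129 ≡ 361 (mod 413)
5^64 ≡ 361^2 = 130321 ≡ 226 (mod 413)
103 = 64 + 32 + 4 + 2 + 1 in binary powers of 2.
So 5^103 ≡ 226 · 361 · 212 · 25 · 5 ≡ 19 (mod 413).
Squaring chain: 19 → 361; never reaches −1, so base 5 is a Miller–Rabin witness that 413 is composite.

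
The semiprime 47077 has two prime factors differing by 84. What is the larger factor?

Since p = q + 84, we have 47077 = q(q + 84), so q² + 84q − 47077 = 0.
Discriminant: 84² + 4·47077 = 7056 + 188308 = 195364; √195364 = 442.
q = (−84 + 442)/2 = 179, and p = q + 84 = 263.
Check: 179 · 263 = 47077.

263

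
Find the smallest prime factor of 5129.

5129 is odd.
Digit sum 17, not divisible by 3.
Ends in 9: not divisible by 5.
7: 5129 = 7·732 + 5
11: 5129 = 11·466 + 3
13: 5129 = 13·394 + 7
17: 5129 = 17·301 + 12
19: 5129 = 19·269 + 18
23: 5129 = 23·223

23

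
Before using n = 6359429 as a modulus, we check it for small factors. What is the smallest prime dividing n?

6359429 is odd.
Digit sum 38, not divisible by 3.
Ends in 9: not divisible by 5.
7: 6359429 = 7·908489 + 6
11: 6359429 = 11·578129 + 10
13: 6359429 = 13·489186 + 11
17: 6359429 = 17·374084 + 1
19: 6359429 = 19·334706 + 15
23: 6359429 = 23·276496 + 21
29: 6359429 = 29·219290 + 19
31: 6359429 = 31·205142 + 27
37: 6359429 = 37·171876 + 17
41: 6359429 = 41·155108 + 1
43: 6359429 = 43·147893 + 30
47: 6359429 = 47·135307

47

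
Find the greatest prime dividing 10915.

10915 = 5 · 2183
2183 = 37 · 59
59 is prime.
So 10915 = 5 · 37 · 59; the largest prime factor is 59.

59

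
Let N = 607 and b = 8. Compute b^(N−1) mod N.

1

8^1 ≡ 8 (mod 607)
8^2 ≡ 8^2 = 64 ≡ 64 (mod 607)
8^4 ≡ 64^2 = 4096 ≡ 454 (mod 607)
8^8 ≡ 454^2 = 206116 ≡ 343 (mod 607)
8^16 ≡ 343^2 = 117649 ≡ 498 (mod 607)
8^32 ≡ 498^2 = 248004 ≡ 348 (mod 607)
8^64 ≡ 348^2 = 121104 ≡ 311 (mod 607)
8^128 ≡ 311^2 = 96721 ≡ 208 (mod 607)
8^256 ≡ 208^2 = 43264 ≡ 167 (mod 607)
8^512 ≡ 167^2 = 27889 ≡ 574 (mod 607)
606 = 512 + 64 + 16 + 8 + 4 + 2 in binary powers of 2.
So 8^606 ≡ 574 · 311 · 498 · 343 · 454 · 64 ≡ 1 (mod 607).
Since the result is 1, base 8 gives no evidence that 607 is composite.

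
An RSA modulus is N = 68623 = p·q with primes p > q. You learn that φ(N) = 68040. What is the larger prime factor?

421

φ(n) = (p−1)(q−1) = n − (p+q) + 1, so p + q = 68623 − 68040 + 1 = 584.
p and q are the roots of t² − 584t + 68623 = 0.
Discriminant: 584² − 4·68623 = 341056 − 274492 = 66564; √66564 = 258.
q = (584 − 258)/2 = 163, p = (584 + 258)/2 = 421.
Check: 163 · 421 = 68623.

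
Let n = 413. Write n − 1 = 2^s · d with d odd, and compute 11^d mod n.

165

413 − 1 = 412 = 2^2 · 103, so d = 103.
11^1 ≡ 11 (mod 413)
11^2 ≡ 11^2 = 121 ≡ 121 (mod 413)
11^4 ≡ 121^2 = 14641 ≡ 186 (mod 413)
11^8 ≡ 186^2 = 34596 ≡ 317 (mod 413)
11^16 ≡ 317^2 = 100489 ≡ 130 (mod 413)
11^32 ≡ 130^2 = 16900 ≡ 380 (mod 413)
11^64 ≡ 380^2 = 144400 ≡ 263 (mod 413)
103 = 64 + 32 + 4 + 2 + 1 in binary powers of 2.
So 11^103 ≡ 263 · 380 · 186 · 121 · 11 ≡ 165 (mod 413).
Squaring chain: 165 → 380; never reaches −1, so base 11 is a Miller–Rabin witness that 413 is composite.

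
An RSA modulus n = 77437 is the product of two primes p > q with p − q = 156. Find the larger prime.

367

Since p = q + 156, we have 77437 = q(q + 156), so q² + 156q − 77437 = 0.
Discriminant: 156² + 4·77437 = 24336 + 309748 = 334084; √334084 = 578.
q = (−156 + 578)/2 = 211, and p = q + 156 = 367.
Check: 211 · 367 = 77437.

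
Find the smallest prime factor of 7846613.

61

7846613 is odd.
Digit sum 35, not divisible by 3.
Ends in 3: not divisible by 5.
7: 7846613 = 7·1120944 + 5
11: 7846613 = 11·713328 + 5
13: 7846613 = 13·603585 + 8
17: 7846613 = 17·461565 + 8
19: 7846613 = 19·412979 + 12
23: 7846613 = 23·341157 + 2
29: 7846613 = 29·270572 + 25
31: 7846613 = 31·253116 + 17
37: 7846613 = 37·212070 + 23
41: 7846613 = 41·191380 + 33
43: 7846613 = 43·182479 + 16
47: 7846613 = 47·166949 + 10
53: 7846613 = 53·148049 + 16
59: 7846613 = 59·132993 + 26
61: 7846613 = 61·128633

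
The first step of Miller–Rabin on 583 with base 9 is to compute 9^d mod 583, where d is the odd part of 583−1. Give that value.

583 − 1 = 582 = 2^1 · 291, so d = 291.
9^1 ≡ 9 (mod 583)
9^2 ≡ 9^2 = 81 ≡ 81 (mod 583)
9^4 ≡ 81^2 = 6561 ≡ 148 (mod 583)
9^8 ≡ 148^2 = 21904 ≡ 333 (mod 583)
9^16 ≡ 333^2 = 110889 ≡ 119 (mod 583)
9^32 ≡ 119^2 = 14161 ≡ 169 (mod 583)
9^64 ≡ 169^2 = 28561 ≡ 577 (mod 583)
9^128 ≡ 577^2 = 332929 ≡ 36 (mod 583)
9^256 ≡ 36^2 = 1296 ≡ 130 (mod 583)
291 = 256 + 32 + 2 + 1 in binary powers of 2.
So 9^291 ≡ 130 · 169 · 81 · 9 ≡ 537 (mod 583).
Squaring chain: 537; never reaches −1, so base 9 is a Miller–Rabin witness that 583 is composite.

537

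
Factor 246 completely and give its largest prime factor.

41

246 = 2 · 123
123 = 3 · 41
41 is prime.
So 246 = 2 · 3 · 41; the largest prime factor is 41.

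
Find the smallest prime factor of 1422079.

1422079 is odd.
Digit sum 25, not divisible by 3.
Ends in 9: not divisible by 5.
7: 1422079 = 7·203154 + 1
11: 1422079 = 11·129279 + 10
13: 1422079 = 13·109390 + 9
17: 1422079 = 17·83651 + 12
19: 1422079 = 19·74846 + 5
23: 1422079 = 23·61829 + 12
29: 1422079 = 29·49037 + 6
31: 1422079 = 31·45873 + 16
37: 1422079 = 37·38434 + 21
41: 1422079 = 41·34684 + 35
43: 1422079 = 43·33071 + 26
47: 1422079 = 47·30257

47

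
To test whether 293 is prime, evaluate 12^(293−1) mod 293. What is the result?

1

12^1 ≡ 12 (mod 293)
12^2 ≡ 12^2 = 144 ≡ 144 (mod 293)
12^4 ≡ 144^2 = 20736 ≡ 226 (mod 293)
12^8 ≡ 226^2 = 51076 ≡ 94 (mod 293)
12^16 ≡ 94^2 = 8836 ≡ 46 (mod 293)
12^32 ≡ 46^2 = 2116 ≡ 65 (mod 293)
12^64 ≡ 65^2 = 4225 ≡ 123 (mod 293)
12^128 ≡ 123^2 = 15129 ≡ 186 (mod 293)
12^256 ≡ 186^2 = 34596 ≡ 22 (mod 293)
292 = 256 + 32 + 4 in binary powers of 2.
So 12^292 ≡ 22 · 65 · 226 ≡ 1 (mod 293).
Since the result is 1, base 12 gives no evidence that 293 is composite.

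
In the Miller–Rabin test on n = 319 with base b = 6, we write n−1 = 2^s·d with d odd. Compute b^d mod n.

178

319 − 1 = 318 = 2^1 · 159, so d = 159.
6^1 ≡ 6 (mod 319)
6^2 ≡ 6^2 = 36 ≡ 36 (mod 319)
6^4 ≡ 36^2 = 1296 ≡ 20 (mod 319)
6^8 ≡ 20^2 = 400 ≡ 81 (mod 319)
6^16 ≡ 81^2 = 6561 ≡ 181 (mod 319)
6^32 ≡ 181^2 = 32761 ≡ 223 (mod 319)
6^64 ≡ 223^2 = 49729 ≡ 284 (mod 319)
6^128 ≡ 284^2 = 80656 ≡ 268 (mod 319)
159 = 128 + 16 + 8 + 4 + 2 + 1 in binary powers of 2.
So 6^159 ≡ 268 · 181 · 81 · 20 · 36 · 6 ≡ 178 (mod 319).
Squaring chain: 178; never reaches −1, so base 6 is a Miller–Rabin witness that 319 is composite.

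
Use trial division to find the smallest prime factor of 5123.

47

5123 is odd.
Digit sum 11, not divisible by 3.
Ends in 3: not divisible by 5.
7: 5123 = 7·731 + 6
11: 5123 = 11·465 + 8
13: 5123 = 13·394 + 1
17: 5123 = 17·301 + 6
19: 5123 = 19·269 + 12
23: 5123 = 23·222 + 17
29: 5123 = 29·176 + 19
31: 5123 = 31·165 + 8
37: 5123 = 37·138 + 17
41: 5123 = 41·124 + 39
43: 5123 = 43·119 + 6
47: 5123 = 47·109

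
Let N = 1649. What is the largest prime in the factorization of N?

97

1649 = 17 · 97
97 is prime.
So 1649 = 17 · 97; the largest prime factor is 97.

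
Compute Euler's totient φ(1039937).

1008000

Factor: 1039937 = 71 · 97 · 151.
φ(1039937) = (71−1) · (97−1) · (151−1) = 70 · 96 · 150 = 1008000.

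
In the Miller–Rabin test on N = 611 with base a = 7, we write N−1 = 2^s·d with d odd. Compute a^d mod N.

611 − 1 = 610 = 2^1 · 305, so d = 305.
7^1 ≡ 7 (mod 611)
7^2 ≡ 7^2 = 49 ≡ 49 (mod 611)
7^4 ≡ 49^2 = 2401 ≡ 568 (mod 611)
7^8 ≡ 568^2 = 322624 ≡ 16 (mod 611)
7^16 ≡ 16^2 = 256 ≡ 256 (mod 611)
7^32 ≡ 256^2 = 65536 ≡ 159 (mod 611)
7^64 ≡ 159^2 = 25281 ≡ 230 (mod 611)
7^128 ≡ 230^2 = 52900 ≡ 354 (mod 611)
7^256 ≡ 354^2 = 125316 ≡ 61 (mod 611)
305 = 256 + 32 + 16 + 1 in binary powers of 2.
So 7^305 ≡ 61 · 159 · 256 · 7 ≡ 102 (mod 611).
Squaring chain: 102; never reaches −1, so base 7 is a Miller–Rabin witness that 611 is composite.

102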